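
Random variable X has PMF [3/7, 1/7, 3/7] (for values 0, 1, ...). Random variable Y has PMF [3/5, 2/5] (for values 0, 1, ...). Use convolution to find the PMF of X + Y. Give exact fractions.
P(X+Y=k) = Σ_i P(X=i)·P(Y=k-i) — a convolution of [3/7, 1/7, 3/7] and [3/5, 2/5]. P(X+Y=0) = (3/7)×(3/5) = 9/35; P(X+Y=1) = (3/7)×(2/5) + (1/7)×(3/5) = 6/35 + 3/35 = 9/35; P(X+Y=2) = (1/7)×(2/5) + (3/7)×(3/5) = 2/35 + 9/35 = 11/35; P(X+Y=3) = (3/7)×(2/5) = 6/35. PMF: [9/35, 9/35, 11/35, 6/35] (sums to 1 ✓)

[9/35, 9/35, 11/35, 6/35]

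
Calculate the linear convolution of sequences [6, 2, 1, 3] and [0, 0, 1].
y[0] = 6×0 = 0; y[1] = 6×0 + 2×0 = 0; y[2] = 6×1 + 2×0 + 1×0 = 6; y[3] = 2×1 + 1×0 + 3×0 = 2; y[4] = 1×1 + 3×0 = 1; y[5] = 3×1 = 3

[0, 0, 6, 2, 1, 3]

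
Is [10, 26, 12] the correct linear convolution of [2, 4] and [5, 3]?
Recompute linear convolution of [2, 4] and [5, 3]: y[0] = 2×5 = 10; y[1] = 2×3 + 4×5 = 26; y[2] = 4×3 = 12 → [10, 26, 12]. Given [10, 26, 12] matches, so answer: Yes

Yes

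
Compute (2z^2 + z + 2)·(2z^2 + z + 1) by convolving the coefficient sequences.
Ascending coefficients: a = [2, 1, 2], b = [1, 1, 2]. c[0] = 2×1 = 2; c[1] = 2×1 + 1×1 = 3; c[2] = 2×2 + 1×1 + 2×1 = 7; c[3] = 1×2 + 2×1 = 4; c[4] = 2×2 = 4. Result coefficients: [2, 3, 7, 4, 4] → 4z^4 + 4z^3 + 7z^2 + 3z + 2

4z^4 + 4z^3 + 7z^2 + 3z + 2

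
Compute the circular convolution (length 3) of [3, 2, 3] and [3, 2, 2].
Use y[k] = Σ_j a[j]·b[(k-j) mod 3]. y[0] = 3×3 + 2×2 + 3×2 = 19; y[1] = 3×2 + 2×3 + 3×2 = 18; y[2] = 3×2 + 2×2 + 3×3 = 19. Result: [19, 18, 19]

[19, 18, 19]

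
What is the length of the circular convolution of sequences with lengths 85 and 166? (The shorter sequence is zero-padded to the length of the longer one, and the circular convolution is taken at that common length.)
Circular convolution (zero-padding the shorter input) has length max(m, n) = max(85, 166) = 166

166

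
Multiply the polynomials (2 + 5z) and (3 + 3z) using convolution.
Ascending coefficients: a = [2, 5], b = [3, 3]. c[0] = 2×3 = 6; c[1] = 2×3 + 5×3 = 21; c[2] = 5×3 = 15. Result coefficients: [6, 21, 15] → 6 + 21z + 15z^2

6 + 21z + 15z^2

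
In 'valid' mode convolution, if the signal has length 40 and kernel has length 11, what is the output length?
'Valid' mode counts only positions where the kernel fully overlaps the signal: m - n + 1 = 40 - 11 + 1 = 30

30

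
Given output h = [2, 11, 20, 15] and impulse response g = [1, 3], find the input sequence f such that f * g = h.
Deconvolve h=[2, 11, 20, 15] by g=[1, 3]. Since g[0]=1, solve forward: f[0] = h[0] / 1 = 2; f[1] = (h[1] - 2×3) / 1 = 5; f[2] = (h[2] - 5×3) / 1 = 5. So f = [2, 5, 5]. Check by forward convolution: h[0] = 2×1 = 2; h[1] = 2×3 + 5×1 = 11; h[2] = 5×3 + 5×1 = 20; h[3] = 5×3 = 15

[2, 5, 5]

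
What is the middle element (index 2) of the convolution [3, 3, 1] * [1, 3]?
Use y[k] = Σ_i a[i]·b[k-i] at k=2. y[2] = 3×3 + 1×1 = 10

10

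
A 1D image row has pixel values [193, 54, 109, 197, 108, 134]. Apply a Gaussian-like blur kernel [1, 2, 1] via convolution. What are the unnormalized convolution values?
Convolve image row [193, 54, 109, 197, 108, 134] with kernel [1, 2, 1]: y[0] = 193×1 = 193; y[1] = 193×2 + 54×1 = 440; y[2] = 193×1 + 54×2 + 109×1 = 410; y[3] = 54×1 + 109×2 + 197×1 = 469; y[4] = 109×1 + 197×2 + 108×1 = 611; y[5] = 197×1 + 108×2 + 134×1 = 547; y[6] = 108×1 + 134×2 = 376; y[7] = 134×1 = 134 → [193, 440, 410, 469, 611, 547, 376, 134]. Normalization factor = sum(kernel) = 4.

[193, 440, 410, 469, 611, 547, 376, 134]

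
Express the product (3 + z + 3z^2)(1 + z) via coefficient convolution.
Ascending coefficients: a = [3, 1, 3], b = [1, 1]. c[0] = 3×1 = 3; c[1] = 3×1 + 1×1 = 4; c[2] = 1×1 + 3×1 = 4; c[3] = 3×1 = 3. Result coefficients: [3, 4, 4, 3] → 3 + 4z + 4z^2 + 3z^3

3 + 4z + 4z^2 + 3z^3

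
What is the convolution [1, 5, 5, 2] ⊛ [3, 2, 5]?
y[0] = 1×3 = 3; y[1] = 1×2 + 5×3 = 17; y[2] = 1×5 + 5×2 + 5×3 = 30; y[3] = 5×5 + 5×2 + 2×3 = 41; y[4] = 5×5 + 2×2 = 29; y[5] = 2×5 = 10

[3, 17, 30, 41, 29, 10]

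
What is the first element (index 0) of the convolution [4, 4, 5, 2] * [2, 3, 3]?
Use y[k] = Σ_i a[i]·b[k-i] at k=0. y[0] = 4×2 = 8

8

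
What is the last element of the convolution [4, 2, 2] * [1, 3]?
Use y[k] = Σ_i a[i]·b[k-i] at k=3. y[3] = 2×3 = 6

6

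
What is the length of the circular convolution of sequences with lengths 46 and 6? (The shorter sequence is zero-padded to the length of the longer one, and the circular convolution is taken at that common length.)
Circular convolution (zero-padding the shorter input) has length max(m, n) = max(46, 6) = 46

46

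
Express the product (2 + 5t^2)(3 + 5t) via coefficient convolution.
Ascending coefficients: a = [2, 0, 5], b = [3, 5]. c[0] = 2×3 = 6; c[1] = 2×5 + 0×3 = 10; c[2] = 0×5 + 5×3 = 15; c[3] = 5×5 = 25. Result coefficients: [6, 10, 15, 25] → 6 + 10t + 15t^2 + 25t^3

6 + 10t + 15t^2 + 25t^3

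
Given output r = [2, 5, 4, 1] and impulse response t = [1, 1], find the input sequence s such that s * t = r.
Deconvolve r=[2, 5, 4, 1] by t=[1, 1]. Since t[0]=1, solve forward: s[0] = r[0] / 1 = 2; s[1] = (r[1] - 2×1) / 1 = 3; s[2] = (r[2] - 3×1) / 1 = 1. So s = [2, 3, 1]. Check by forward convolution: r[0] = 2×1 = 2; r[1] = 2×1 + 3×1 = 5; r[2] = 3×1 + 1×1 = 4; r[3] = 1×1 = 1

[2, 3, 1]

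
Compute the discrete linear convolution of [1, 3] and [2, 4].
y[0] = 1×2 = 2; y[1] = 1×4 + 3×2 = 10; y[2] = 3×4 = 12

[2, 10, 12]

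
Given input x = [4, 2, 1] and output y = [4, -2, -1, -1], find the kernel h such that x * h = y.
Output length 4 = len(x) + len(h) - 1 ⇒ len(h) = 2. Solve h forward using h[k] = (y[k] - Σ_{i≥1} x[i]·h[k-i]) / x[0]: h[0] = y[0] / x[0] = 4 / 4 = 1; h[1] = (y[1] - 2×1) / x[0] = (-2 - 2×1) / 4 = -1. So h = [1, -1]. Forward-check [4, 2, 1] * [1, -1]: y[0] = 4×1 = 4; y[1] = 4×-1 + 2×1 = -2; y[2] = 2×-1 + 1×1 = -1; y[3] = 1×-1 = -1 → [4, -2, -1, -1] ✓

[1, -1]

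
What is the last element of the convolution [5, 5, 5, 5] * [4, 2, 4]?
Use y[k] = Σ_i a[i]·b[k-i] at k=5. y[5] = 5×4 = 20

20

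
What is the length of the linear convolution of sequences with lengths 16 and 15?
Linear/full convolution length: m + n - 1 = 16 + 15 - 1 = 30

30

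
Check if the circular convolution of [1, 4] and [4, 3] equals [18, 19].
Recompute circular convolution of [1, 4] and [4, 3]: y[0] = 1×4 + 4×3 = 16; y[1] = 1×3 + 4×4 = 19 → [16, 19]. Compare to given [18, 19]: they differ at index 0: given 18, correct 16, so answer: No

No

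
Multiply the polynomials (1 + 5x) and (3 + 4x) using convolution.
Ascending coefficients: a = [1, 5], b = [3, 4]. c[0] = 1×3 = 3; c[1] = 1×4 + 5×3 = 19; c[2] = 5×4 = 20. Result coefficients: [3, 19, 20] → 3 + 19x + 20x^2

3 + 19x + 20x^2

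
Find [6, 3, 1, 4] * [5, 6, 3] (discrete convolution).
y[0] = 6×5 = 30; y[1] = 6×6 + 3×5 = 51; y[2] = 6×3 + 3×6 + 1×5 = 41; y[3] = 3×3 + 1×6 + 4×5 = 35; y[4] = 1×3 + 4×6 = 27; y[5] = 4×3 = 12

[30, 51, 41, 35, 27, 12]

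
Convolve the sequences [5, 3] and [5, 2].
y[0] = 5×5 = 25; y[1] = 5×2 + 3×5 = 25; y[2] = 3×2 = 6

[25, 25, 6]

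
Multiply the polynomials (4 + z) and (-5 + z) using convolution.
Ascending coefficients: a = [4, 1], b = [-5, 1]. c[0] = 4×-5 = -20; c[1] = 4×1 + 1×-5 = -1; c[2] = 1×1 = 1. Result coefficients: [-20, -1, 1] → -20 - z + z^2

-20 - z + z^2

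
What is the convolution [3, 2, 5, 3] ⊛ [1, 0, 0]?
y[0] = 3×1 = 3; y[1] = 3×0 + 2×1 = 2; y[2] = 3×0 + 2×0 + 5×1 = 5; y[3] = 2×0 + 5×0 + 3×1 = 3; y[4] = 5×0 + 3×0 = 0; y[5] = 3×0 = 0

[3, 2, 5, 3, 0, 0]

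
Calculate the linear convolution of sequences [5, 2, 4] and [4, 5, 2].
y[0] = 5×4 = 20; y[1] = 5×5 + 2×4 = 33; y[2] = 5×2 + 2×5 + 4×4 = 36; y[3] = 2×2 + 4×5 = 24; y[4] = 4×2 = 8

[20, 33, 36, 24, 8]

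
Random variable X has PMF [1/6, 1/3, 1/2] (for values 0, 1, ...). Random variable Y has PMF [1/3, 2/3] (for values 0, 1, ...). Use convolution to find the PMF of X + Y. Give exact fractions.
P(X+Y=k) = Σ_i P(X=i)·P(Y=k-i) — a convolution of [1/6, 1/3, 1/2] and [1/3, 2/3]. P(X+Y=0) = (1/6)×(1/3) = 1/18; P(X+Y=1) = (1/6)×(2/3) + (1/3)×(1/3) = 1/9 + 1/9 = 2/9; P(X+Y=2) = (1/3)×(2/3) + (1/2)×(1/3) = 2/9 + 1/6 = 7/18; P(X+Y=3) = (1/2)×(2/3) = 1/3. PMF: [1/18, 2/9, 7/18, 1/3] (sums to 1 ✓)

[1/18, 2/9, 7/18, 1/3]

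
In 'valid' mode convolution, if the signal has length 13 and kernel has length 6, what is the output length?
'Valid' mode counts only positions where the kernel fully overlaps the signal: m - n + 1 = 13 - 6 + 1 = 8

8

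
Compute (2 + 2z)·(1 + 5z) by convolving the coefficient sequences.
Ascending coefficients: a = [2, 2], b = [1, 5]. c[0] = 2×1 = 2; c[1] = 2×5 + 2×1 = 12; c[2] = 2×5 = 10. Result coefficients: [2, 12, 10] → 2 + 12z + 10z^2

2 + 12z + 10z^2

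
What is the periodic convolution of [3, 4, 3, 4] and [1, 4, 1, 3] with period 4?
Use y[k] = Σ_j u[j]·v[(k-j) mod 4]. y[0] = 3×1 + 4×3 + 3×1 + 4×4 = 34; y[1] = 3×4 + 4×1 + 3×3 + 4×1 = 29; y[2] = 3×1 + 4×4 + 3×1 + 4×3 = 34; y[3] = 3×3 + 4×1 + 3×4 + 4×1 = 29. Result: [34, 29, 34, 29]

[34, 29, 34, 29]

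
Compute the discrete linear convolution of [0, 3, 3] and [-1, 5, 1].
y[0] = 0×-1 = 0; y[1] = 0×5 + 3×-1 = -3; y[2] = 0×1 + 3×5 + 3×-1 = 12; y[3] = 3×1 + 3×5 = 18; y[4] = 3×1 = 3

[0, -3, 12, 18, 3]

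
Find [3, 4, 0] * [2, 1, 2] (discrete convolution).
y[0] = 3×2 = 6; y[1] = 3×1 + 4×2 = 11; y[2] = 3×2 + 4×1 + 0×2 = 10; y[3] = 4×2 + 0×1 = 8; y[4] = 0×2 = 0

[6, 11, 10, 8, 0]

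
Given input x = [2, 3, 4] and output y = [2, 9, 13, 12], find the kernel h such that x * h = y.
Output length 4 = len(x) + len(h) - 1 ⇒ len(h) = 2. Solve h forward using h[k] = (y[k] - Σ_{i≥1} x[i]·h[k-i]) / x[0]: h[0] = y[0] / x[0] = 2 / 2 = 1; h[1] = (y[1] - 3×1) / x[0] = (9 - 3×1) / 2 = 3. So h = [1, 3]. Forward-check [2, 3, 4] * [1, 3]: y[0] = 2×1 = 2; y[1] = 2×3 + 3×1 = 9; y[2] = 3×3 + 4×1 = 13; y[3] = 4×3 = 12 → [2, 9, 13, 12] ✓

[1, 3]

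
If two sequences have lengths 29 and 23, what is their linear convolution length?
Linear/full convolution length: m + n - 1 = 29 + 23 - 1 = 51

51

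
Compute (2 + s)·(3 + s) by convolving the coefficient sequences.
Ascending coefficients: a = [2, 1], b = [3, 1]. c[0] = 2×3 = 6; c[1] = 2×1 + 1×3 = 5; c[2] = 1×1 = 1. Result coefficients: [6, 5, 1] → 6 + 5s + s^2

6 + 5s + s^2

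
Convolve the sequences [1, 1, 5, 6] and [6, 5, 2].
y[0] = 1×6 = 6; y[1] = 1×5 + 1×6 = 11; y[2] = 1×2 + 1×5 + 5×6 = 37; y[3] = 1×2 + 5×5 + 6×6 = 63; y[4] = 5×2 + 6×5 = 40; y[5] = 6×2 = 12

[6, 11, 37, 63, 40, 12]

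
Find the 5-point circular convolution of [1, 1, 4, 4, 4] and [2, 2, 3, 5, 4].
Use y[k] = Σ_j x[j]·h[(k-j) mod 5]. y[0] = 1×2 + 1×4 + 4×5 + 4×3 + 4×2 = 46; y[1] = 1×2 + 1×2 + 4×4 + 4×5 + 4×3 = 52; y[2] = 1×3 + 1×2 + 4×2 + 4×4 + 4×5 = 49; y[3] = 1×5 + 1×3 + 4×2 + 4×2 + 4×4 = 40; y[4] = 1×4 + 1×5 + 4×3 + 4×2 + 4×2 = 37. Result: [46, 52, 49, 40, 37]

[46, 52, 49, 40, 37]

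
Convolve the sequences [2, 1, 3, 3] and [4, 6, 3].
y[0] = 2×4 = 8; y[1] = 2×6 + 1×4 = 16; y[2] = 2×3 + 1×6 + 3×4 = 24; y[3] = 1×3 + 3×6 + 3×4 = 33; y[4] = 3×3 + 3×6 = 27; y[5] = 3×3 = 9

[8, 16, 24, 33, 27, 9]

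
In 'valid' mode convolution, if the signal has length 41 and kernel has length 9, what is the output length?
'Valid' mode counts only positions where the kernel fully overlaps the signal: m - n + 1 = 41 - 9 + 1 = 33

33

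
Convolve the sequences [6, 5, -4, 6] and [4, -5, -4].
y[0] = 6×4 = 24; y[1] = 6×-5 + 5×4 = -10; y[2] = 6×-4 + 5×-5 + -4×4 = -65; y[3] = 5×-4 + -4×-5 + 6×4 = 24; y[4] = -4×-4 + 6×-5 = -14; y[5] = 6×-4 = -24

[24, -10, -65, 24, -14, -24]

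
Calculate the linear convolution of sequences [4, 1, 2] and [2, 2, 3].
y[0] = 4×2 = 8; y[1] = 4×2 + 1×2 = 10; y[2] = 4×3 + 1×2 + 2×2 = 18; y[3] = 1×3 + 2×2 = 7; y[4] = 2×3 = 6

[8, 10, 18, 7, 6]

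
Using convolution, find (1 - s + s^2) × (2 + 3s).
Ascending coefficients: a = [1, -1, 1], b = [2, 3]. c[0] = 1×2 = 2; c[1] = 1×3 + -1×2 = 1; c[2] = -1×3 + 1×2 = -1; c[3] = 1×3 = 3. Result coefficients: [2, 1, -1, 3] → 2 + s - s^2 + 3s^3

2 + s - s^2 + 3s^3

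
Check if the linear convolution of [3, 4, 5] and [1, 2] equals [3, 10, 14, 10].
Recompute linear convolution of [3, 4, 5] and [1, 2]: y[0] = 3×1 = 3; y[1] = 3×2 + 4×1 = 10; y[2] = 4×2 + 5×1 = 13; y[3] = 5×2 = 10 → [3, 10, 13, 10]. Compare to given [3, 10, 14, 10]: they differ at index 2: given 14, correct 13, so answer: No

No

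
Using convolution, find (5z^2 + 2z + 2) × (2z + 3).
Ascending coefficients: a = [2, 2, 5], b = [3, 2]. c[0] = 2×3 = 6; c[1] = 2×2 + 2×3 = 10; c[2] = 2×2 + 5×3 = 19; c[3] = 5×2 = 10. Result coefficients: [6, 10, 19, 10] → 10z^3 + 19z^2 + 10z + 6

10z^3 + 19z^2 + 10z + 6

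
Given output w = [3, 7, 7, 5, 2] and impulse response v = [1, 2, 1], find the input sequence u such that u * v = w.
Deconvolve w=[3, 7, 7, 5, 2] by v=[1, 2, 1]. Since v[0]=1, solve forward: u[0] = w[0] / 1 = 3; u[1] = (w[1] - 3×2) / 1 = 1; u[2] = (w[2] - 1×2 - 3×1) / 1 = 2. So u = [3, 1, 2]. Check by forward convolution: w[0] = 3×1 = 3; w[1] = 3×2 + 1×1 = 7; w[2] = 3×1 + 1×2 + 2×1 = 7; w[3] = 1×1 + 2×2 = 5; w[4] = 2×1 = 2

[3, 1, 2]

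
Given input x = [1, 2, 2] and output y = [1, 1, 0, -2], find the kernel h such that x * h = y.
Output length 4 = len(x) + len(h) - 1 ⇒ len(h) = 2. Solve h forward using h[k] = (y[k] - Σ_{i≥1} x[i]·h[k-i]) / x[0]: h[0] = y[0] / x[0] = 1 / 1 = 1; h[1] = (y[1] - 2×1) / x[0] = (1 - 2×1) / 1 = -1. So h = [1, -1]. Forward-check [1, 2, 2] * [1, -1]: y[0] = 1×1 = 1; y[1] = 1×-1 + 2×1 = 1; y[2] = 2×-1 + 2×1 = 0; y[3] = 2×-1 = -2 → [1, 1, 0, -2] ✓

[1, -1]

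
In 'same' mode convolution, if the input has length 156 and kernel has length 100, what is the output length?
'Same' mode returns an output with the same length as the input: 156

156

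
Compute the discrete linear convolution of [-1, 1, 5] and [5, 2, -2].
y[0] = -1×5 = -5; y[1] = -1×2 + 1×5 = 3; y[2] = -1×-2 + 1×2 + 5×5 = 29; y[3] = 1×-2 + 5×2 = 8; y[4] = 5×-2 = -10

[-5, 3, 29, 8, -10]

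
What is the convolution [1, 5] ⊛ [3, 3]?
y[0] = 1×3 = 3; y[1] = 1×3 + 5×3 = 18; y[2] = 5×3 = 15

[3, 18, 15]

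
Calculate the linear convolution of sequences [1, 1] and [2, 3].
y[0] = 1×2 = 2; y[1] = 1×3 + 1×2 = 5; y[2] = 1×3 = 3

[2, 5, 3]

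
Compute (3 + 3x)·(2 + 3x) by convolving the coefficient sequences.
Ascending coefficients: a = [3, 3], b = [2, 3]. c[0] = 3×2 = 6; c[1] = 3×3 + 3×2 = 15; c[2] = 3×3 = 9. Result coefficients: [6, 15, 9] → 6 + 15x + 9x^2

6 + 15x + 9x^2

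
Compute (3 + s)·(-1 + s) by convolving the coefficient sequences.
Ascending coefficients: a = [3, 1], b = [-1, 1]. c[0] = 3×-1 = -3; c[1] = 3×1 + 1×-1 = 2; c[2] = 1×1 = 1. Result coefficients: [-3, 2, 1] → -3 + 2s + s^2

-3 + 2s + s^2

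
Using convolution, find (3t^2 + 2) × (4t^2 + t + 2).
Ascending coefficients: a = [2, 0, 3], b = [2, 1, 4]. c[0] = 2×2 = 4; c[1] = 2×1 + 0×2 = 2; c[2] = 2×4 + 0×1 + 3×2 = 14; c[3] = 0×4 + 3×1 = 3; c[4] = 3×4 = 12. Result coefficients: [4, 2, 14, 3, 12] → 12t^4 + 3t^3 + 14t^2 + 2t + 4

12t^4 + 3t^3 + 14t^2 + 2t + 4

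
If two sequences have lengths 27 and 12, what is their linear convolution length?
Linear/full convolution length: m + n - 1 = 27 + 12 - 1 = 38

38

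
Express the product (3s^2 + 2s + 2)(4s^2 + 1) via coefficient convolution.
Ascending coefficients: a = [2, 2, 3], b = [1, 0, 4]. c[0] = 2×1 = 2; c[1] = 2×0 + 2×1 = 2; c[2] = 2×4 + 2×0 + 3×1 = 11; c[3] = 2×4 + 3×0 = 8; c[4] = 3×4 = 12. Result coefficients: [2, 2, 11, 8, 12] → 12s^4 + 8s^3 + 11s^2 + 2s + 2

12s^4 + 8s^3 + 11s^2 + 2s + 2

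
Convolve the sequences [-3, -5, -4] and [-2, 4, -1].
y[0] = -3×-2 = 6; y[1] = -3×4 + -5×-2 = -2; y[2] = -3×-1 + -5×4 + -4×-2 = -9; y[3] = -5×-1 + -4×4 = -11; y[4] = -4×-1 = 4

[6, -2, -9, -11, 4]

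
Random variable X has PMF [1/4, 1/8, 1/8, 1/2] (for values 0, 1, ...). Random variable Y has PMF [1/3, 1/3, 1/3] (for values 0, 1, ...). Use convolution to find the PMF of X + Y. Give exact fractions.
P(X+Y=k) = Σ_i P(X=i)·P(Y=k-i) — a convolution of [1/4, 1/8, 1/8, 1/2] and [1/3, 1/3, 1/3]. P(X+Y=0) = (1/4)×(1/3) = 1/12; P(X+Y=1) = (1/4)×(1/3) + (1/8)×(1/3) = 1/12 + 1/24 = 1/8; P(X+Y=2) = (1/4)×(1/3) + (1/8)×(1/3) + (1/8)×(1/3) = 1/12 + 1/24 + 1/24 = 1/6; P(X+Y=3) = (1/8)×(1/3) + (1/8)×(1/3) + (1/2)×(1/3) = 1/24 + 1/24 + 1/6 = 1/4; P(X+Y=4) = (1/8)×(1/3) + (1/2)×(1/3) = 1/24 + 1/6 = 5/24; P(X+Y=5) = (1/2)×(1/3) = 1/6. PMF: [1/12, 1/8, 1/6, 1/4, 5/24, 1/6] (sums to 1 ✓)

[1/12, 1/8, 1/6, 1/4, 5/24, 1/6]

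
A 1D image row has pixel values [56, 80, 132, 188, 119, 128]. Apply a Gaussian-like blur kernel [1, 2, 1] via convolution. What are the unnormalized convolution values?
Convolve image row [56, 80, 132, 188, 119, 128] with kernel [1, 2, 1]: y[0] = 56×1 = 56; y[1] = 56×2 + 80×1 = 192; y[2] = 56×1 + 80×2 + 132×1 = 348; y[3] = 80×1 + 132×2 + 188×1 = 532; y[4] = 132×1 + 188×2 + 119×1 = 627; y[5] = 188×1 + 119×2 + 128×1 = 554; y[6] = 119×1 + 128×2 = 375; y[7] = 128×1 = 128 → [56, 192, 348, 532, 627, 554, 375, 128]. Normalization factor = sum(kernel) = 4.

[56, 192, 348, 532, 627, 554, 375, 128]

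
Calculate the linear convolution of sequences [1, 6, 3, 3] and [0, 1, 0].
y[0] = 1×0 = 0; y[1] = 1×1 + 6×0 = 1; y[2] = 1×0 + 6×1 + 3×0 = 6; y[3] = 6×0 + 3×1 + 3×0 = 3; y[4] = 3×0 + 3×1 = 3; y[5] = 3×0 = 0

[0, 1, 6, 3, 3, 0]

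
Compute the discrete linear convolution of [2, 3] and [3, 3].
y[0] = 2×3 = 6; y[1] = 2×3 + 3×3 = 15; y[2] = 3×3 = 9

[6, 15, 9]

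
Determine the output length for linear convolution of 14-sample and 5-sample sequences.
Linear/full convolution length: m + n - 1 = 14 + 5 - 1 = 18

18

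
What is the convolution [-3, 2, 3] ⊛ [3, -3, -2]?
y[0] = -3×3 = -9; y[1] = -3×-3 + 2×3 = 15; y[2] = -3×-2 + 2×-3 + 3×3 = 9; y[3] = 2×-2 + 3×-3 = -13; y[4] = 3×-2 = -6

[-9, 15, 9, -13, -6]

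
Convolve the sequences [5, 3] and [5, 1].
y[0] = 5×5 = 25; y[1] = 5×1 + 3×5 = 20; y[2] = 3×1 = 3

[25, 20, 3]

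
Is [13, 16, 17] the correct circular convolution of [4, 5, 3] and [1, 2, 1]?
Recompute circular convolution of [4, 5, 3] and [1, 2, 1]: y[0] = 4×1 + 5×1 + 3×2 = 15; y[1] = 4×2 + 5×1 + 3×1 = 16; y[2] = 4×1 + 5×2 + 3×1 = 17 → [15, 16, 17]. Compare to given [13, 16, 17]: they differ at index 0: given 13, correct 15, so answer: No

No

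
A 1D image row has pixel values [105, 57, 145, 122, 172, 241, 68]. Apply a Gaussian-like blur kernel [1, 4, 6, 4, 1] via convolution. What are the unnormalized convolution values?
Convolve image row [105, 57, 145, 122, 172, 241, 68] with kernel [1, 4, 6, 4, 1]: y[0] = 105×1 = 105; y[1] = 105×4 + 57×1 = 477; y[2] = 105×6 + 57×4 + 145×1 = 1003; y[3] = 105×4 + 57×6 + 145×4 + 122×1 = 1464; y[4] = 105×1 + 57×4 + 145×6 + 122×4 + 172×1 = 1863; y[5] = 57×1 + 145×4 + 122×6 + 172×4 + 241×1 = 2298; y[6] = 145×1 + 122×4 + 172×6 + 241×4 + 68×1 = 2697; y[7] = 122×1 + 172×4 + 241×6 + 68×4 = 2528; y[8] = 172×1 + 241×4 + 68×6 = 1544; y[9] = 241×1 + 68×4 = 513; y[10] = 68×1 = 68 → [105, 477, 1003, 1464, 1863, 2298, 2697, 2528, 1544, 513, 68]. Normalization factor = sum(kernel) = 16.

[105, 477, 1003, 1464, 1863, 2298, 2697, 2528, 1544, 513, 68]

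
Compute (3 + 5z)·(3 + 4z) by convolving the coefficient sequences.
Ascending coefficients: a = [3, 5], b = [3, 4]. c[0] = 3×3 = 9; c[1] = 3×4 + 5×3 = 27; c[2] = 5×4 = 20. Result coefficients: [9, 27, 20] → 9 + 27z + 20z^2

9 + 27z + 20z^2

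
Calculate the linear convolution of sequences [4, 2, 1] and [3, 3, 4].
y[0] = 4×3 = 12; y[1] = 4×3 + 2×3 = 18; y[2] = 4×4 + 2×3 + 1×3 = 25; y[3] = 2×4 + 1×3 = 11; y[4] = 1×4 = 4

[12, 18, 25, 11, 4]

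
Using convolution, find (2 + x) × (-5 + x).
Ascending coefficients: a = [2, 1], b = [-5, 1]. c[0] = 2×-5 = -10; c[1] = 2×1 + 1×-5 = -3; c[2] = 1×1 = 1. Result coefficients: [-10, -3, 1] → -10 - 3x + x^2

-10 - 3x + x^2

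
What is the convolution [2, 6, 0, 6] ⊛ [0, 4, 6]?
y[0] = 2×0 = 0; y[1] = 2×4 + 6×0 = 8; y[2] = 2×6 + 6×4 + 0×0 = 36; y[3] = 6×6 + 0×4 + 6×0 = 36; y[4] = 0×6 + 6×4 = 24; y[5] = 6×6 = 36

[0, 8, 36, 36, 24, 36]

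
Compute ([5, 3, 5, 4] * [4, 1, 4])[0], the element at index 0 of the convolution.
Use y[k] = Σ_i a[i]·b[k-i] at k=0. y[0] = 5×4 = 20

20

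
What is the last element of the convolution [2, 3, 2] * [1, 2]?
Use y[k] = Σ_i a[i]·b[k-i] at k=3. y[3] = 2×2 = 4

4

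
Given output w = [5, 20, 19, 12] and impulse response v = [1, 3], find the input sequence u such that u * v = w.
Deconvolve w=[5, 20, 19, 12] by v=[1, 3]. Since v[0]=1, solve forward: u[0] = w[0] / 1 = 5; u[1] = (w[1] - 5×3) / 1 = 5; u[2] = (w[2] - 5×3) / 1 = 4. So u = [5, 5, 4]. Check by forward convolution: w[0] = 5×1 = 5; w[1] = 5×3 + 5×1 = 20; w[2] = 5×3 + 4×1 = 19; w[3] = 4×3 = 12

[5, 5, 4]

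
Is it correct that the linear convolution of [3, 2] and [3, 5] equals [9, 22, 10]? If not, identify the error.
Recompute linear convolution of [3, 2] and [3, 5]: y[0] = 3×3 = 9; y[1] = 3×5 + 2×3 = 21; y[2] = 2×5 = 10 → [9, 21, 10]. Compare to given [9, 22, 10]: they differ at index 1: given 22, correct 21, so answer: No

No. Error at index 1: given 22, correct 21.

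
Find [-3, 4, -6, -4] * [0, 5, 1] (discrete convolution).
y[0] = -3×0 = 0; y[1] = -3×5 + 4×0 = -15; y[2] = -3×1 + 4×5 + -6×0 = 17; y[3] = 4×1 + -6×5 + -4×0 = -26; y[4] = -6×1 + -4×5 = -26; y[5] = -4×1 = -4

[0, -15, 17, -26, -26, -4]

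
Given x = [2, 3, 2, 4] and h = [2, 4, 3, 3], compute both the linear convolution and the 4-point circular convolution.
Linear: y_lin[0] = 2×2 = 4; y_lin[1] = 2×4 + 3×2 = 14; y_lin[2] = 2×3 + 3×4 + 2×2 = 22; y_lin[3] = 2×3 + 3×3 + 2×4 + 4×2 = 31; y_lin[4] = 3×3 + 2×3 + 4×4 = 31; y_lin[5] = 2×3 + 4×3 = 18; y_lin[6] = 4×3 = 12 → [4, 14, 22, 31, 31, 18, 12]. Circular (length 4): y[0] = 2×2 + 3×3 + 2×3 + 4×4 = 35; y[1] = 2×4 + 3×2 + 2×3 + 4×3 = 32; y[2] = 2×3 + 3×4 + 2×2 + 4×3 = 34; y[3] = 2×3 + 3×3 + 2×4 + 4×2 = 31 → [35, 32, 34, 31]

Linear: [4, 14, 22, 31, 31, 18, 12], Circular: [35, 32, 34, 31]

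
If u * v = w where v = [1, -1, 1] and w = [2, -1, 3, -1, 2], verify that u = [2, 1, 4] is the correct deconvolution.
Forward-compute [2, 1, 4] * [1, -1, 1]: w[0] = 2×1 = 2; w[1] = 2×-1 + 1×1 = -1; w[2] = 2×1 + 1×-1 + 4×1 = 5; w[3] = 1×1 + 4×-1 = -3; w[4] = 4×1 = 4 → [2, -1, 5, -3, 4]. Does not match given w = [2, -1, 3, -1, 2].

Not verified. [2, 1, 4] * [1, -1, 1] = [2, -1, 5, -3, 4], which differs from [2, -1, 3, -1, 2] at index 2.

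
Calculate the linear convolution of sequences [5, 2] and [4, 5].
y[0] = 5×4 = 20; y[1] = 5×5 + 2×4 = 33; y[2] = 2×5 = 10

[20, 33, 10]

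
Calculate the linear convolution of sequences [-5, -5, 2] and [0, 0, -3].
y[0] = -5×0 = 0; y[1] = -5×0 + -5×0 = 0; y[2] = -5×-3 + -5×0 + 2×0 = 15; y[3] = -5×-3 + 2×0 = 15; y[4] = 2×-3 = -6

[0, 0, 15, 15, -6]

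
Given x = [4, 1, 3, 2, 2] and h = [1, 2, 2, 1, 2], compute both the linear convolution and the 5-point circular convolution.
Linear: y_lin[0] = 4×1 = 4; y_lin[1] = 4×2 + 1×1 = 9; y_lin[2] = 4×2 + 1×2 + 3×1 = 13; y_lin[3] = 4×1 + 1×2 + 3×2 + 2×1 = 14; y_lin[4] = 4×2 + 1×1 + 3×2 + 2×2 + 2×1 = 21; y_lin[5] = 1×2 + 3×1 + 2×2 + 2×2 = 13; y_lin[6] = 3×2 + 2×1 + 2×2 = 12; y_lin[7] = 2×2 + 2×1 = 6; y_lin[8] = 2×2 = 4 → [4, 9, 13, 14, 21, 13, 12, 6, 4]. Circular (length 5): y[0] = 4×1 + 1×2 + 3×1 + 2×2 + 2×2 = 17; y[1] = 4×2 + 1×1 + 3×2 + 2×1 + 2×2 = 21; y[2] = 4×2 + 1×2 + 3×1 + 2×2 + 2×1 = 19; y[3] = 4×1 + 1×2 + 3×2 + 2×1 + 2×2 = 18; y[4] = 4×2 + 1×1 + 3×2 + 2×2 + 2×1 = 21 → [17, 21, 19, 18, 21]

Linear: [4, 9, 13, 14, 21, 13, 12, 6, 4], Circular: [17, 21, 19, 18, 21]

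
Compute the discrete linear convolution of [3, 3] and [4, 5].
y[0] = 3×4 = 12; y[1] = 3×5 + 3×4 = 27; y[2] = 3×5 = 15

[12, 27, 15]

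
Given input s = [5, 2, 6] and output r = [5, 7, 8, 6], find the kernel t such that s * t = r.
Output length 4 = len(s) + len(t) - 1 ⇒ len(t) = 2. Solve t forward using t[k] = (r[k] - Σ_{i≥1} s[i]·t[k-i]) / s[0]: t[0] = r[0] / s[0] = 5 / 5 = 1; t[1] = (r[1] - 2×1) / s[0] = (7 - 2×1) / 5 = 1. So t = [1, 1]. Forward-check [5, 2, 6] * [1, 1]: r[0] = 5×1 = 5; r[1] = 5×1 + 2×1 = 7; r[2] = 2×1 + 6×1 = 8; r[3] = 6×1 = 6 → [5, 7, 8, 6] ✓

[1, 1]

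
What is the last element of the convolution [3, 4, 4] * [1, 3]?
Use y[k] = Σ_i a[i]·b[k-i] at k=3. y[3] = 4×3 = 12

12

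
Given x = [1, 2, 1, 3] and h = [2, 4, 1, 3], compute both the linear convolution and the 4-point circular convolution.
Linear: y_lin[0] = 1×2 = 2; y_lin[1] = 1×4 + 2×2 = 8; y_lin[2] = 1×1 + 2×4 + 1×2 = 11; y_lin[3] = 1×3 + 2×1 + 1×4 + 3×2 = 15; y_lin[4] = 2×3 + 1×1 + 3×4 = 19; y_lin[5] = 1×3 + 3×1 = 6; y_lin[6] = 3×3 = 9 → [2, 8, 11, 15, 19, 6, 9]. Circular (length 4): y[0] = 1×2 + 2×3 + 1×1 + 3×4 = 21; y[1] = 1×4 + 2×2 + 1×3 + 3×1 = 14; y[2] = 1×1 + 2×4 + 1×2 + 3×3 = 20; y[3] = 1×3 + 2×1 + 1×4 + 3×2 = 15 → [21, 14, 20, 15]

Linear: [2, 8, 11, 15, 19, 6, 9], Circular: [21, 14, 20, 15]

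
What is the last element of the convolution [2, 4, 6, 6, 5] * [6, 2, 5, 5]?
Use y[k] = Σ_i a[i]·b[k-i] at k=7. y[7] = 5×5 = 25

25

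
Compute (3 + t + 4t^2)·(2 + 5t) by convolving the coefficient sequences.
Ascending coefficients: a = [3, 1, 4], b = [2, 5]. c[0] = 3×2 = 6; c[1] = 3×5 + 1×2 = 17; c[2] = 1×5 + 4×2 = 13; c[3] = 4×5 = 20. Result coefficients: [6, 17, 13, 20] → 6 + 17t + 13t^2 + 20t^3

6 + 17t + 13t^2 + 20t^3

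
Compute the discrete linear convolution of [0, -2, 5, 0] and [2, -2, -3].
y[0] = 0×2 = 0; y[1] = 0×-2 + -2×2 = -4; y[2] = 0×-3 + -2×-2 + 5×2 = 14; y[3] = -2×-3 + 5×-2 + 0×2 = -4; y[4] = 5×-3 + 0×-2 = -15; y[5] = 0×-3 = 0

[0, -4, 14, -4, -15, 0]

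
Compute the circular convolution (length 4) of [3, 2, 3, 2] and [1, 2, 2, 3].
Use y[k] = Σ_j f[j]·g[(k-j) mod 4]. y[0] = 3×1 + 2×3 + 3×2 + 2×2 = 19; y[1] = 3×2 + 2×1 + 3×3 + 2×2 = 21; y[2] = 3×2 + 2×2 + 3×1 + 2×3 = 19; y[3] = 3×3 + 2×2 + 3×2 + 2×1 = 21. Result: [19, 21, 19, 21]

[19, 21, 19, 21]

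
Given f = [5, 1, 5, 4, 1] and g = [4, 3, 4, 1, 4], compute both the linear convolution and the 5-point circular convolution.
Linear: y_lin[0] = 5×4 = 20; y_lin[1] = 5×3 + 1×4 = 19; y_lin[2] = 5×4 + 1×3 + 5×4 = 43; y_lin[3] = 5×1 + 1×4 + 5×3 + 4×4 = 40; y_lin[4] = 5×4 + 1×1 + 5×4 + 4×3 + 1×4 = 57; y_lin[5] = 1×4 + 5×1 + 4×4 + 1×3 = 28; y_lin[6] = 5×4 + 4×1 + 1×4 = 28; y_lin[7] = 4×4 + 1×1 = 17; y_lin[8] = 1×4 = 4 → [20, 19, 43, 40, 57, 28, 28, 17, 4]. Circular (length 5): y[0] = 5×4 + 1×4 + 5×1 + 4×4 + 1×3 = 48; y[1] = 5×3 + 1×4 + 5×4 + 4×1 + 1×4 = 47; y[2] = 5×4 + 1×3 + 5×4 + 4×4 + 1×1 = 60; y[3] = 5×1 + 1×4 + 5×3 + 4×4 + 1×4 = 44; y[4] = 5×4 + 1×1 + 5×4 + 4×3 + 1×4 = 57 → [48, 47, 60, 44, 57]

Linear: [20, 19, 43, 40, 57, 28, 28, 17, 4], Circular: [48, 47, 60, 44, 57]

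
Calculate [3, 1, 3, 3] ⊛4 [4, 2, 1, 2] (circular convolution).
Use y[k] = Σ_j a[j]·b[(k-j) mod 4]. y[0] = 3×4 + 1×2 + 3×1 + 3×2 = 23; y[1] = 3×2 + 1×4 + 3×2 + 3×1 = 19; y[2] = 3×1 + 1×2 + 3×4 + 3×2 = 23; y[3] = 3×2 + 1×1 + 3×2 + 3×4 = 25. Result: [23, 19, 23, 25]

[23, 19, 23, 25]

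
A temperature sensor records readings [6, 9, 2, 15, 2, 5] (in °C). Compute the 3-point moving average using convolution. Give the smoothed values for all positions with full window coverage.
3-point moving average kernel = [1, 1, 1]. Apply in 'valid' mode (full window coverage): avg[0] = (6 + 9 + 2) / 3 = 5.67; avg[1] = (9 + 2 + 15) / 3 = 8.67; avg[2] = (2 + 15 + 2) / 3 = 6.33; avg[3] = (15 + 2 + 5) / 3 = 7.33. Smoothed values: [5.67, 8.67, 6.33, 7.33]

[5.67, 8.67, 6.33, 7.33]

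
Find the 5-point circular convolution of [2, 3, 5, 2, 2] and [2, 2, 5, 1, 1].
Use y[k] = Σ_j f[j]·g[(k-j) mod 5]. y[0] = 2×2 + 3×1 + 5×1 + 2×5 + 2×2 = 26; y[1] = 2×2 + 3×2 + 5×1 + 2×1 + 2×5 = 27; y[2] = 2×5 + 3×2 + 5×2 + 2×1 + 2×1 = 30; y[3] = 2×1 + 3×5 + 5×2 + 2×2 + 2×1 = 33; y[4] = 2×1 + 3×1 + 5×5 + 2×2 + 2×2 = 38. Result: [26, 27, 30, 33, 38]

[26, 27, 30, 33, 38]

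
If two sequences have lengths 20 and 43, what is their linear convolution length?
Linear/full convolution length: m + n - 1 = 20 + 43 - 1 = 62

62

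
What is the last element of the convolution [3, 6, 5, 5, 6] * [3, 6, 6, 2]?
Use y[k] = Σ_i a[i]·b[k-i] at k=7. y[7] = 6×2 = 12

12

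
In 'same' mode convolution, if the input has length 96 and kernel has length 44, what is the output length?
'Same' mode returns an output with the same length as the input: 96

96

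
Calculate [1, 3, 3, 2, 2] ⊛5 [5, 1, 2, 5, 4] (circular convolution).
Use y[k] = Σ_j f[j]·g[(k-j) mod 5]. y[0] = 1×5 + 3×4 + 3×5 + 2×2 + 2×1 = 38; y[1] = 1×1 + 3×5 + 3×4 + 2×5 + 2×2 = 42; y[2] = 1×2 + 3×1 + 3×5 + 2×4 + 2×5 = 38; y[3] = 1×5 + 3×2 + 3×1 + 2×5 + 2×4 = 32; y[4] = 1×4 + 3×5 + 3×2 + 2×1 + 2×5 = 37. Result: [38, 42, 38, 32, 37]

[38, 42, 38, 32, 37]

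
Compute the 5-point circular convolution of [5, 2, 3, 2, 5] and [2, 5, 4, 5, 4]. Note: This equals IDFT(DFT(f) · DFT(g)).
Either evaluate y[k] = Σ_j f[j]·g[(k-j) mod 5] directly, or use IDFT(DFT(f) · DFT(g)). y[0] = 5×2 + 2×4 + 3×5 + 2×4 + 5×5 = 66; y[1] = 5×5 + 2×2 + 3×4 + 2×5 + 5×4 = 71; y[2] = 5×4 + 2×5 + 3×2 + 2×4 + 5×5 = 69; y[3] = 5×5 + 2×4 + 3×5 + 2×2 + 5×4 = 72; y[4] = 5×4 + 2×5 + 3×4 + 2×5 + 5×2 = 62. Result: [66, 71, 69, 72, 62]

[66, 71, 69, 72, 62]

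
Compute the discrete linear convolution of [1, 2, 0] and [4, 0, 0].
y[0] = 1×4 = 4; y[1] = 1×0 + 2×4 = 8; y[2] = 1×0 + 2×0 + 0×4 = 0; y[3] = 2×0 + 0×0 = 0; y[4] = 0×0 = 0

[4, 8, 0, 0, 0]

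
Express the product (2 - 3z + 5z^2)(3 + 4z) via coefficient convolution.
Ascending coefficients: a = [2, -3, 5], b = [3, 4]. c[0] = 2×3 = 6; c[1] = 2×4 + -3×3 = -1; c[2] = -3×4 + 5×3 = 3; c[3] = 5×4 = 20. Result coefficients: [6, -1, 3, 20] → 6 - z + 3z^2 + 20z^3

6 - z + 3z^2 + 20z^3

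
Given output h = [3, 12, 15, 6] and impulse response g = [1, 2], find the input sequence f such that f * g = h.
Deconvolve h=[3, 12, 15, 6] by g=[1, 2]. Since g[0]=1, solve forward: f[0] = h[0] / 1 = 3; f[1] = (h[1] - 3×2) / 1 = 6; f[2] = (h[2] - 6×2) / 1 = 3. So f = [3, 6, 3]. Check by forward convolution: h[0] = 3×1 = 3; h[1] = 3×2 + 6×1 = 12; h[2] = 6×2 + 3×1 = 15; h[3] = 3×2 = 6

[3, 6, 3]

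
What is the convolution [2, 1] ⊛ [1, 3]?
y[0] = 2×1 = 2; y[1] = 2×3 + 1×1 = 7; y[2] = 1×3 = 3

[2, 7, 3]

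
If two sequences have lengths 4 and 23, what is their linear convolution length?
Linear/full convolution length: m + n - 1 = 4 + 23 - 1 = 26

26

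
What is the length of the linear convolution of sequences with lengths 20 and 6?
Linear/full convolution length: m + n - 1 = 20 + 6 - 1 = 25

25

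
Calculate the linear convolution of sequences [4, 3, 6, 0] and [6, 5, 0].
y[0] = 4×6 = 24; y[1] = 4×5 + 3×6 = 38; y[2] = 4×0 + 3×5 + 6×6 = 51; y[3] = 3×0 + 6×5 + 0×6 = 30; y[4] = 6×0 + 0×5 = 0; y[5] = 0×0 = 0

[24, 38, 51, 30, 0, 0]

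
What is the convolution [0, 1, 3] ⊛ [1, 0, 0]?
y[0] = 0×1 = 0; y[1] = 0×0 + 1×1 = 1; y[2] = 0×0 + 1×0 + 3×1 = 3; y[3] = 1×0 + 3×0 = 0; y[4] = 3×0 = 0

[0, 1, 3, 0, 0]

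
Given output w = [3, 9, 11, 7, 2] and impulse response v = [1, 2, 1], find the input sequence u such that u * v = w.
Deconvolve w=[3, 9, 11, 7, 2] by v=[1, 2, 1]. Since v[0]=1, solve forward: u[0] = w[0] / 1 = 3; u[1] = (w[1] - 3×2) / 1 = 3; u[2] = (w[2] - 3×2 - 3×1) / 1 = 2. So u = [3, 3, 2]. Check by forward convolution: w[0] = 3×1 = 3; w[1] = 3×2 + 3×1 = 9; w[2] = 3×1 + 3×2 + 2×1 = 11; w[3] = 3×1 + 2×2 = 7; w[4] = 2×1 = 2

[3, 3, 2]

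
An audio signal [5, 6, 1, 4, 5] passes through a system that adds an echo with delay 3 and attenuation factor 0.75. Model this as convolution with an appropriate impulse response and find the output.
Direct-path + delayed-attenuated-path model → impulse response h = [1, 0, 0, 0.75] (1 at lag 0, 0.75 at lag 3). Output y[n] = x[n] + 0.75·x[n - 3] (with x[n] = 0 outside 0..4): y[0] = 5 + 0.75×0 = 5; y[1] = 6 + 0.75×0 = 6; y[2] = 1 + 0.75×0 = 1; y[3] = 4 + 0.75×5 = 7.75; y[4] = 5 + 0.75×6 = 9.5; y[5] = 0 + 0.75×1 = 0.75; y[6] = 0 + 0.75×4 = 3.0; y[7] = 0 + 0.75×5 = 3.75. So y = [5, 6, 1, 7.75, 9.5, 0.75, 3.0, 3.75]

[5, 6, 1, 7.75, 9.5, 0.75, 3.0, 3.75]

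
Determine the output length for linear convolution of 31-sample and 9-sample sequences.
Linear/full convolution length: m + n - 1 = 31 + 9 - 1 = 39

39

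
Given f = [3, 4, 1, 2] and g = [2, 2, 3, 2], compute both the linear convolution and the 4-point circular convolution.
Linear: y_lin[0] = 3×2 = 6; y_lin[1] = 3×2 + 4×2 = 14; y_lin[2] = 3×3 + 4×2 + 1×2 = 19; y_lin[3] = 3×2 + 4×3 + 1×2 + 2×2 = 24; y_lin[4] = 4×2 + 1×3 + 2×2 = 15; y_lin[5] = 1×2 + 2×3 = 8; y_lin[6] = 2×2 = 4 → [6, 14, 19, 24, 15, 8, 4]. Circular (length 4): y[0] = 3×2 + 4×2 + 1×3 + 2×2 = 21; y[1] = 3×2 + 4×2 + 1×2 + 2×3 = 22; y[2] = 3×3 + 4×2 + 1×2 + 2×2 = 23; y[3] = 3×2 + 4×3 + 1×2 + 2×2 = 24 → [21, 22, 23, 24]

Linear: [6, 14, 19, 24, 15, 8, 4], Circular: [21, 22, 23, 24]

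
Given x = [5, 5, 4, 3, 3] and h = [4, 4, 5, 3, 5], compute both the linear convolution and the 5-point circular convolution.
Linear: y_lin[0] = 5×4 = 20; y_lin[1] = 5×4 + 5×4 = 40; y_lin[2] = 5×5 + 5×4 + 4×4 = 61; y_lin[3] = 5×3 + 5×5 + 4×4 + 3×4 = 68; y_lin[4] = 5×5 + 5×3 + 4×5 + 3×4 + 3×4 = 84; y_lin[5] = 5×5 + 4×3 + 3×5 + 3×4 = 64; y_lin[6] = 4×5 + 3×3 + 3×5 = 44; y_lin[7] = 3×5 + 3×3 = 24; y_lin[8] = 3×5 = 15 → [20, 40, 61, 68, 84, 64, 44, 24, 15]. Circular (length 5): y[0] = 5×4 + 5×5 + 4×3 + 3×5 + 3×4 = 84; y[1] = 5×4 + 5×4 + 4×5 + 3×3 + 3×5 = 84; y[2] = 5×5 + 5×4 + 4×4 + 3×5 + 3×3 = 85; y[3] = 5×3 + 5×5 + 4×4 + 3×4 + 3×5 = 83; y[4] = 5×5 + 5×3 + 4×5 + 3×4 + 3×4 = 84 → [84, 84, 85, 83, 84]

Linear: [20, 40, 61, 68, 84, 64, 44, 24, 15], Circular: [84, 84, 85, 83, 84]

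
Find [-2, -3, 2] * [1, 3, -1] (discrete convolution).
y[0] = -2×1 = -2; y[1] = -2×3 + -3×1 = -9; y[2] = -2×-1 + -3×3 + 2×1 = -5; y[3] = -3×-1 + 2×3 = 9; y[4] = 2×-1 = -2

[-2, -9, -5, 9, -2]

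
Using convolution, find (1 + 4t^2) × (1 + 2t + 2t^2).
Ascending coefficients: a = [1, 0, 4], b = [1, 2, 2]. c[0] = 1×1 = 1; c[1] = 1×2 + 0×1 = 2; c[2] = 1×2 + 0×2 + 4×1 = 6; c[3] = 0×2 + 4×2 = 8; c[4] = 4×2 = 8. Result coefficients: [1, 2, 6, 8, 8] → 1 + 2t + 6t^2 + 8t^3 + 8t^4

1 + 2t + 6t^2 + 8t^3 + 8t^4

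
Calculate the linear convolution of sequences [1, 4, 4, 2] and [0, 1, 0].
y[0] = 1×0 = 0; y[1] = 1×1 + 4×0 = 1; y[2] = 1×0 + 4×1 + 4×0 = 4; y[3] = 4×0 + 4×1 + 2×0 = 4; y[4] = 4×0 + 2×1 = 2; y[5] = 2×0 = 0

[0, 1, 4, 4, 2, 0]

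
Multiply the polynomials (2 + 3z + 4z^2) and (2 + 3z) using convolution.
Ascending coefficients: a = [2, 3, 4], b = [2, 3]. c[0] = 2×2 = 4; c[1] = 2×3 + 3×2 = 12; c[2] = 3×3 + 4×2 = 17; c[3] = 4×3 = 12. Result coefficients: [4, 12, 17, 12] → 4 + 12z + 17z^2 + 12z^3

4 + 12z + 17z^2 + 12z^3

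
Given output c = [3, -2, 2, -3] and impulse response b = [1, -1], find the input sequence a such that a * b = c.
Deconvolve c=[3, -2, 2, -3] by b=[1, -1]. Since b[0]=1, solve forward: a[0] = c[0] / 1 = 3; a[1] = (c[1] - 3×-1) / 1 = 1; a[2] = (c[2] - 1×-1) / 1 = 3. So a = [3, 1, 3]. Check by forward convolution: c[0] = 3×1 = 3; c[1] = 3×-1 + 1×1 = -2; c[2] = 1×-1 + 3×1 = 2; c[3] = 3×-1 = -3

[3, 1, 3]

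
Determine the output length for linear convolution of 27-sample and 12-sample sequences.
Linear/full convolution length: m + n - 1 = 27 + 12 - 1 = 38

38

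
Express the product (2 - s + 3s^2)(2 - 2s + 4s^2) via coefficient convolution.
Ascending coefficients: a = [2, -1, 3], b = [2, -2, 4]. c[0] = 2×2 = 4; c[1] = 2×-2 + -1×2 = -6; c[2] = 2×4 + -1×-2 + 3×2 = 16; c[3] = -1×4 + 3×-2 = -10; c[4] = 3×4 = 12. Result coefficients: [4, -6, 16, -10, 12] → 4 - 6s + 16s^2 - 10s^3 + 12s^4

4 - 6s + 16s^2 - 10s^3 + 12s^4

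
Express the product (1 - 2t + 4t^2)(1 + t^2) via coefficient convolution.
Ascending coefficients: a = [1, -2, 4], b = [1, 0, 1]. c[0] = 1×1 = 1; c[1] = 1×0 + -2×1 = -2; c[2] = 1×1 + -2×0 + 4×1 = 5; c[3] = -2×1 + 4×0 = -2; c[4] = 4×1 = 4. Result coefficients: [1, -2, 5, -2, 4] → 1 - 2t + 5t^2 - 2t^3 + 4t^4

1 - 2t + 5t^2 - 2t^3 + 4t^4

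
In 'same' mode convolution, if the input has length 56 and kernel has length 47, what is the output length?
'Same' mode returns an output with the same length as the input: 56

56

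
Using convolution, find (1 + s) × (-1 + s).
Ascending coefficients: a = [1, 1], b = [-1, 1]. c[0] = 1×-1 = -1; c[1] = 1×1 + 1×-1 = 0; c[2] = 1×1 = 1. Result coefficients: [-1, 0, 1] → -1 + s^2

-1 + s^2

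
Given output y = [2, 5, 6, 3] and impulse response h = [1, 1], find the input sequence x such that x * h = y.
Deconvolve y=[2, 5, 6, 3] by h=[1, 1]. Since h[0]=1, solve forward: x[0] = y[0] / 1 = 2; x[1] = (y[1] - 2×1) / 1 = 3; x[2] = (y[2] - 3×1) / 1 = 3. So x = [2, 3, 3]. Check by forward convolution: y[0] = 2×1 = 2; y[1] = 2×1 + 3×1 = 5; y[2] = 3×1 + 3×1 = 6; y[3] = 3×1 = 3

[2, 3, 3]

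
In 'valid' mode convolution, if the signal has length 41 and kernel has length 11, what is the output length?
'Valid' mode counts only positions where the kernel fully overlaps the signal: m - n + 1 = 41 - 11 + 1 = 31

31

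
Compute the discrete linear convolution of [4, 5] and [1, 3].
y[0] = 4×1 = 4; y[1] = 4×3 + 5×1 = 17; y[2] = 5×3 = 15

[4, 17, 15]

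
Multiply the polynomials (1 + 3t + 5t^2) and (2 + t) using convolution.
Ascending coefficients: a = [1, 3, 5], b = [2, 1]. c[0] = 1×2 = 2; c[1] = 1×1 + 3×2 = 7; c[2] = 3×1 + 5×2 = 13; c[3] = 5×1 = 5. Result coefficients: [2, 7, 13, 5] → 2 + 7t + 13t^2 + 5t^3

2 + 7t + 13t^2 + 5t^3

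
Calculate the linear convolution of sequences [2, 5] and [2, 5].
y[0] = 2×2 = 4; y[1] = 2×5 + 5×2 = 20; y[2] = 5×5 = 25

[4, 20, 25]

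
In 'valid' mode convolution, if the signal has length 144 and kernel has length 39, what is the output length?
'Valid' mode counts only positions where the kernel fully overlaps the signal: m - n + 1 = 144 - 39 + 1 = 106

106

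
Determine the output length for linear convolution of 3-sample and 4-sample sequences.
Linear/full convolution length: m + n - 1 = 3 + 4 - 1 = 6

6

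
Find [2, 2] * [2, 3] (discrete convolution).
y[0] = 2×2 = 4; y[1] = 2×3 + 2×2 = 10; y[2] = 2×3 = 6

[4, 10, 6]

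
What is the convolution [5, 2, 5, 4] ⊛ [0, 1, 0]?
y[0] = 5×0 = 0; y[1] = 5×1 + 2×0 = 5; y[2] = 5×0 + 2×1 + 5×0 = 2; y[3] = 2×0 + 5×1 + 4×0 = 5; y[4] = 5×0 + 4×1 = 4; y[5] = 4×0 = 0

[0, 5, 2, 5, 4, 0]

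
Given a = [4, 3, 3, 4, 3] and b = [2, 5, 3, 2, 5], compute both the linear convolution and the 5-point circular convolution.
Linear: y_lin[0] = 4×2 = 8; y_lin[1] = 4×5 + 3×2 = 26; y_lin[2] = 4×3 + 3×5 + 3×2 = 33; y_lin[3] = 4×2 + 3×3 + 3×5 + 4×2 = 40; y_lin[4] = 4×5 + 3×2 + 3×3 + 4×5 + 3×2 = 61; y_lin[5] = 3×5 + 3×2 + 4×3 + 3×5 = 48; y_lin[6] = 3×5 + 4×2 + 3×3 = 32; y_lin[7] = 4×5 + 3×2 = 26; y_lin[8] = 3×5 = 15 → [8, 26, 33, 40, 61, 48, 32, 26, 15]. Circular (length 5): y[0] = 4×2 + 3×5 + 3×2 + 4×3 + 3×5 = 56; y[1] = 4×5 + 3×2 + 3×5 + 4×2 + 3×3 = 58; y[2] = 4×3 + 3×5 + 3×2 + 4×5 + 3×2 = 59; y[3] = 4×2 + 3×3 + 3×5 + 4×2 + 3×5 = 55; y[4] = 4×5 + 3×2 + 3×3 + 4×5 + 3×2 = 61 → [56, 58, 59, 55, 61]

Linear: [8, 26, 33, 40, 61, 48, 32, 26, 15], Circular: [56, 58, 59, 55, 61]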